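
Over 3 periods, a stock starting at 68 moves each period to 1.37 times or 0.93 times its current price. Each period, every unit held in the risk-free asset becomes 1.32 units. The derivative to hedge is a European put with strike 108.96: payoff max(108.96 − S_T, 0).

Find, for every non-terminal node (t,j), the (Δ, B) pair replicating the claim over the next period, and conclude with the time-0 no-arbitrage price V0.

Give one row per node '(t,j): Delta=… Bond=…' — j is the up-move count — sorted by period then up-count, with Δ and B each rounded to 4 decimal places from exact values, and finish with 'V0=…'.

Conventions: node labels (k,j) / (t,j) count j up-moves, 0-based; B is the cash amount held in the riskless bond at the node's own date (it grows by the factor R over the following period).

(0,0): Delta=-0.1161 Bond=8.3530
(1,0): Delta=-0.7651 Bond=52.0671
(1,1): Delta=-0.0596 Bond=5.7642
(2,0): Delta=-1.0000 Bond=82.5455
(2,1): Delta=-0.7446 Bond=66.9571
(2,2): Delta=0.0000 Bond=0.0000
V0=0.4584

Under the risk-neutral measure, an up-move has probability p* = (R−d)/(u−d) = 0.8864 and values discount at R = 1.32.
Payoffs at expiry: V(3,0)=54.2637, V(3,1)=28.3859, V(3,2)=0.0000, V(3,3)=0.0000
  t=2,j=0: stock 58.8132 → up 80.5741 (V=28.3859), down 54.6963 (V=54.2637). Price 23.7323; hedge Δ=-1.0000, bond B=82.5455.
  t=2,j=1: stock 86.6388 → up 118.6952 (V=0.0000), down 80.5741 (V=28.3859). Price 2.4437; hedge Δ=-0.7446, bond B=66.9571.
  t=2,j=2: stock 127.6292 → up 174.8520 (V=0.0000), down 118.6952 (V=0.0000). Price 0.0000; hedge Δ=0.0000, bond B=0.0000.
  t=1,j=0: stock 63.2400 → up 86.6388 (V=2.4437), down 58.8132 (V=23.7323). Price 3.6840; hedge Δ=-0.7651, bond B=52.0671.
  t=1,j=1: stock 93.1600 → up 127.6292 (V=0.0000), down 86.6388 (V=2.4437). Price 0.2104; hedge Δ=-0.0596, bond B=5.7642.
  t=0,j=0: stock 68.0000 → up 93.1600 (V=0.2104), down 63.2400 (V=3.6840). Price 0.4584; hedge Δ=-0.1161, bond B=8.3530.
As a check, the time-0 holding Δ(0,0)·S0 + B(0,0) comes to 0.4584 — exactly V0.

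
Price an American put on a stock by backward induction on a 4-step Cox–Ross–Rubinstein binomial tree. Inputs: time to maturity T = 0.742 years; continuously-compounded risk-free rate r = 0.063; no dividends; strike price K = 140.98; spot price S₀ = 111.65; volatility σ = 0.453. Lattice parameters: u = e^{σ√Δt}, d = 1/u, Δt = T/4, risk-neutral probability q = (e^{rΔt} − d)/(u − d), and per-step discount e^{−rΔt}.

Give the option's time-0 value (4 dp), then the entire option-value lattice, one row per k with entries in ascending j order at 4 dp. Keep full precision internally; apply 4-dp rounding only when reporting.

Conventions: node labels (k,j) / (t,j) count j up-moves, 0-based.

price = 34.8126
tree:
34.8126
49.1202 20.2441
65.4026 32.3351 7.7086
78.7989 49.1202 15.0364 0.0000
89.8206 65.4026 29.3300 0.0000 0.0000

Δt=0.18550  u=1.21544  d=0.82275  q=0.48131  discount=0.98838
step 4 (expiry): payoffs max(K−S,0) = 89.8206 65.4026 29.3300 0.0000 0.0000
k=3: (k=3,j=0): S=62.1811, K−S=78.7989, hold=77.1609 ⇒ V=78.7989 exercise | (k=3,j=1): S=91.8598, K−S=49.1202, hold=47.4823 ⇒ V=49.1202 exercise | (k=3,j=2): S=135.7038, K−S=5.2762, hold=15.0364 ⇒ V=15.0364 continue | (k=3,j=3): S=200.4744, K−S=0.0000, hold=0.0000 ⇒ V=0.0000 continue
k=2: (k=2,j=0): S=75.5774, K−S=65.4026, hold=63.7646 ⇒ V=65.4026 exercise | (k=2,j=1): S=111.6500, K−S=29.3300, hold=32.3351 ⇒ V=32.3351 continue | (k=2,j=2): S=164.9398, K−S=0.0000, hold=7.7086 ⇒ V=7.7086 continue
k=1: (k=1,j=0): S=91.8598, K−S=49.1202, hold=48.9119 ⇒ V=49.1202 exercise | (k=1,j=1): S=135.7038, K−S=5.2762, hold=20.2441 ⇒ V=20.2441 continue
k=0: (k=0,j=0): S=111.6500, K−S=29.3300, hold=34.8126 ⇒ V=34.8126 continue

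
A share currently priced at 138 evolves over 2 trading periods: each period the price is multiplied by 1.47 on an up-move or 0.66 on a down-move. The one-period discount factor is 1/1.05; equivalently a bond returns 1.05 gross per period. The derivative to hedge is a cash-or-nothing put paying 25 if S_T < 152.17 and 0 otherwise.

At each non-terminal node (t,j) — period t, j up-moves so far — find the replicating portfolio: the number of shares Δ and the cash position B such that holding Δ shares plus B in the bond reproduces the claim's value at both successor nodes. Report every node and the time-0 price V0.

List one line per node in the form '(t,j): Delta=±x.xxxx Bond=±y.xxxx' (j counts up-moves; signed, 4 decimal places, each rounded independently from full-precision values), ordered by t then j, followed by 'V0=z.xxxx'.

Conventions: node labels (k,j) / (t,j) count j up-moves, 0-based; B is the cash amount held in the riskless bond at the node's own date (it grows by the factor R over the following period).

(0,0): Delta=-0.1026 Bond=31.5718
(1,0): Delta=0.0000 Bond=23.8095
(1,1): Delta=-0.1521 Bond=43.2099
V0=17.4189

Since d<R<u, set p* = (R−d)/(u−d) = 0.4815; price each node as the discounted p*-expectation of its children.
At maturity the claim pays: V(2,0)=25.0000, V(2,1)=25.0000, V(2,2)=0.0000
Node (1,0) S=91.0800: V=(p*·25.0000+(1−p*)·25.0000)/1.05=23.8095; Δ=(25.0000−25.0000)/(133.8876−60.1128)=0.0000; B=V−Δ·S=23.8095
Node (1,1) S=202.8600: V=(p*·0.0000+(1−p*)·25.0000)/1.05=12.3457; Δ=(0.0000−25.0000)/(298.2042−133.8876)=-0.1521; B=V−Δ·S=43.2099
Node (0,0) S=138.0000: V=(p*·12.3457+(1−p*)·23.8095)/1.05=17.4189; Δ=(12.3457−23.8095)/(202.8600−91.0800)=-0.1026; B=V−Δ·S=31.5718
Check: Δ(0,0)·S0 + B(0,0) = 17.4189 = V0.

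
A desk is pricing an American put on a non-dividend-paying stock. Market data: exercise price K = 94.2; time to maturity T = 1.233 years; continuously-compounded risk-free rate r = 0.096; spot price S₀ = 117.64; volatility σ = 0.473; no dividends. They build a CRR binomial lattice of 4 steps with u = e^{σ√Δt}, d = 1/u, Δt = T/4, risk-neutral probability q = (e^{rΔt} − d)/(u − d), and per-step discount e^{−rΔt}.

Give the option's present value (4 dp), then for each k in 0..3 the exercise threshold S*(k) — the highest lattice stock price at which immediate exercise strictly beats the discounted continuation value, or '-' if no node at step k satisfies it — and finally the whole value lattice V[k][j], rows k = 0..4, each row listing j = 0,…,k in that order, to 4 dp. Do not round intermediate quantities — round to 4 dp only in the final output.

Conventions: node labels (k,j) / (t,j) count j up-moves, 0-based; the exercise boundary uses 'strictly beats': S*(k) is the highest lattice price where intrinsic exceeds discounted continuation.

price = 9.1484
boundary = - - - 53.5061
tree:
9.1484
15.6573 2.9670
25.8998 6.0072 0.0000
40.6939 12.1625 0.0000 0.0000
53.0516 24.6249 0.0000 0.0000 0.0000

Δt=0.30825  u=1.30032  d=0.76904  q=0.49125  discount=0.97084
step 4 (expiry): payoffs max(K−S,0) = 53.0516 24.6249 0.0000 0.0000 0.0000
step 3: (k=3,j=0): S=53.5061, K−S=40.6939, hold=37.9471 ⇒ V=40.6939 exercise | (k=3,j=1): S=90.4700, K−S=3.7300, hold=12.1625 ⇒ V=12.1625 continue | (k=3,j=2): S=152.9697, K−S=0.0000, hold=0.0000 ⇒ V=0.0000 continue | (k=3,j=3): S=258.6464, K−S=0.0000, hold=0.0000 ⇒ V=0.0000 continue  boundary S*=53.5061
step 2: (k=2,j=0): S=69.5751, K−S=24.6249, hold=25.8998 ⇒ V=25.8998 continue | (k=2,j=1): S=117.6400, K−S=0.0000, hold=6.0072 ⇒ V=6.0072 continue | (k=2,j=2): S=198.9097, K−S=0.0000, hold=0.0000 ⇒ V=0.0000 continue  boundary S*=-
step 1: (k=1,j=0): S=90.4700, K−S=3.7300, hold=15.6573 ⇒ V=15.6573 continue | (k=1,j=1): S=152.9697, K−S=0.0000, hold=2.9670 ⇒ V=2.9670 continue  boundary S*=-
step 0: (k=0,j=0): S=117.6400, K−S=0.0000, hold=9.1484 ⇒ V=9.1484 continue  boundary S*=-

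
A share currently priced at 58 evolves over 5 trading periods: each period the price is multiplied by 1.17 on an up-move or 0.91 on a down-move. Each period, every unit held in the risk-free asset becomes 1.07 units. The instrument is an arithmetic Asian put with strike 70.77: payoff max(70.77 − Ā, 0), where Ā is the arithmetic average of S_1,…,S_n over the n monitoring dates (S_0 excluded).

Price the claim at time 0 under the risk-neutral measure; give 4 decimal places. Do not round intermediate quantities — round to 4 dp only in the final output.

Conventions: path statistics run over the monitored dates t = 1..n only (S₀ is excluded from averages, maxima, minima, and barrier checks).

price = 3.6084

Set p* = 0.6154 (from d < R < u); the path-dependent value is the discounted p*-expectation over all price paths.
Enumerate all 2^5 = 32 price paths (U = up ×1.17, D = down ×0.91); each path with k up-moves has probability p*^k·(1−p*)^(5−k).
DDDDD: Ā=44.0969, payoff=26.6731, prob=0.008417
UDDDD: Ā=56.6960, payoff=14.0740, prob=0.013466
DUDDD: Ā=53.6800, payoff=17.0900, prob=0.013466
UUDDD: Ā=69.0171, payoff=1.7529, prob=0.021546
DDUDD: Ā=50.9354, payoff=19.8346, prob=0.013466
UDUDD: Ā=65.4884, payoff=5.2816, prob=0.021546
DUUDD: Ā=62.4724, payoff=8.2976, prob=0.021546
UUUDD: Ā=80.3216, payoff=0.0000, prob=0.034474
DDDUD: Ā=48.4378, payoff=22.3322, prob=0.013466
UDDUD: Ā=62.2772, payoff=8.4928, prob=0.021546
DUDUD: Ā=59.2612, payoff=11.5088, prob=0.021546
UUDUD: Ā=76.1930, payoff=0.0000, prob=0.034474
DDUUD: Ā=56.5167, payoff=14.2533, prob=0.021546
UDUUD: Ā=72.6643, payoff=0.0000, prob=0.034474
DUUUD: Ā=69.6483, payoff=1.1217, prob=0.034474
UUUUD: Ā=89.5478, payoff=0.0000, prob=0.055159
DDDDU: Ā=46.1651, payoff=24.6049, prob=0.013466
UDDDU: Ā=59.3551, payoff=11.4149, prob=0.021546
DUDDU: Ā=56.3391, payoff=14.4309, prob=0.021546
UUDDU: Ā=72.4360, payoff=0.0000, prob=0.034474
DDUDU: Ā=53.5945, payoff=17.1755, prob=0.021546
UDUDU: Ā=68.9073, payoff=1.8627, prob=0.034474
DUUDU: Ā=65.8913, payoff=4.8787, prob=0.034474
UUUDU: Ā=84.7173, payoff=0.0000, prob=0.055159
DDDUU: Ā=51.0970, payoff=19.6730, prob=0.021546
UDDUU: Ā=65.6961, payoff=5.0739, prob=0.034474
DUDUU: Ā=62.6801, payoff=8.0899, prob=0.034474
UUDUU: Ā=80.5887, payoff=0.0000, prob=0.055159
DDUUU: Ā=59.9356, payoff=10.8344, prob=0.034474
UDUUU: Ā=77.0600, payoff=0.0000, prob=0.055159
DUUUU: Ā=74.0440, payoff=0.0000, prob=0.055159
UUUUU: Ā=95.1994, payoff=0.0000, prob=0.088254
Price = Σ prob·payoff / R^5 = 5.060988 / 1.402552 = 3.6084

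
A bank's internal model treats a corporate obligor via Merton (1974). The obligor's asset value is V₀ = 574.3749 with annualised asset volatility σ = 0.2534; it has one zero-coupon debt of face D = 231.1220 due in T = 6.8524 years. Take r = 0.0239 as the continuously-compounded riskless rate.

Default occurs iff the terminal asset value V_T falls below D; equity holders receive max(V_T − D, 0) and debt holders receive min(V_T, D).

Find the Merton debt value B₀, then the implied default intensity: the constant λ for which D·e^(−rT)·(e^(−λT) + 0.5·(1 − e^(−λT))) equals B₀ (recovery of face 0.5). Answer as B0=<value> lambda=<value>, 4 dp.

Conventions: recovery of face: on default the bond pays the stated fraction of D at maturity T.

With assets at 574.3749 and a single debt payment of 231.1220 at 6.8524 years:
d₁ = [ln(V₀/D) + (r + σ²/2)T] / (σ√T)
   = [ln(574.3749/231.1220) + (0.0239 + 0.5·0.2534²)·6.8524] / (0.2534·√6.8524)
   = [0.910337 + 0.383774] / 0.663327 = 1.950938
d₂ = d₁ − σ√T = 1.950938 − 0.663327 = 1.287610
N(d₁) = 0.974468,  N(d₂) = 0.901059,  e^(−rT) = 0.848935
E₀ = V₀·N(d₁) − D·e^(−rT)·N(d₂)
   = 574.3749·0.974468 − 231.1220·0.848935·0.901059 = 382.915160
B₀ = V₀ − E₀ = 574.3749 − 382.915160 = 191.459740
e^(−λT) = (B₀·e^(rT)/D − 0.5)/(1 − 0.5) = (191.4597·1.177946/231.1220 − 0.5)/0.5 = 0.95160317
λ = −ln(0.95160317)/6.8524 = 0.007239

B0=191.4597 lambda=0.0072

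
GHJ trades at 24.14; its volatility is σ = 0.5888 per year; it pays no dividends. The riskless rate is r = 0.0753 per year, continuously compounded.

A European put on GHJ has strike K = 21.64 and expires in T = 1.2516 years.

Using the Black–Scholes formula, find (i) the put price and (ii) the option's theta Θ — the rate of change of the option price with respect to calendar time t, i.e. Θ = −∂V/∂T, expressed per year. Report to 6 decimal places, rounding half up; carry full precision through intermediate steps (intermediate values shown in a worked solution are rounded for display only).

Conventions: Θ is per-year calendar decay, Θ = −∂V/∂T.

σ√T = 0.5888·√1.2516 = 0.658720
d₁ = (ln(S/K) + (r+σ²/2)T) / (σ√T) = (ln(24.14/21.64) + (0.0753+0.5888²/2)·1.2516) / 0.658720 = (0.109327 + 0.311201) / 0.658720 = 0.638402
d₂ = d₁ − σ√T = 0.638402 − 0.658720 = -0.020317
e^{−rT} = 0.910059
N(−d₁) = 0.261606,  N(−d₂) = 0.508105
Put price V = K·e^{−rT}·N(−d₂) − S·N(−d₁) = 10.006458 − 6.315168 = 3.691290
φ(d₁) = (1/√(2π))·e^{−d₁²/2} = 0.325394
Θ = −S·φ(d₁)·σ/(2√T) + r·K·e^{−rT}·N(−d₂) = −2.067057 + 0.753486 = -1.313571

price = 3.691290
Θ = -1.313571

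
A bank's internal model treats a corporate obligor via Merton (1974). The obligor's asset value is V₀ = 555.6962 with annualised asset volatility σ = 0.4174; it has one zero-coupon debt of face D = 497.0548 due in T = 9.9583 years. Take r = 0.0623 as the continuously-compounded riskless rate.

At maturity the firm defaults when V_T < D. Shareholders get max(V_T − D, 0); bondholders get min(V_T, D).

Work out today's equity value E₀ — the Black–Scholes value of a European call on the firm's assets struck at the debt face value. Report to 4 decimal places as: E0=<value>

Equity is a call on the firm's assets struck at D = 497.0548:
d₁ = [ln(V₀/D) + (r + σ²/2)T] / (σ√T)
   = [ln(555.6962/497.0548) + (0.0623 + 0.5·0.4174²)·9.9583] / (0.4174·√9.9583)
   = [0.111521 + 1.487883] / 1.317180 = 1.214265
d₂ = d₁ − σ√T = 1.214265 − 1.317180 = -0.102915
N(d₁) = 0.887677,  N(d₂) = 0.459015,  e^(−rT) = 0.537728
E₀ = V₀·N(d₁) − D·e^(−rT)·N(d₂)
   = 555.6962·0.887677 − 497.0548·0.537728·0.459015 = 370.592800

E0=370.5928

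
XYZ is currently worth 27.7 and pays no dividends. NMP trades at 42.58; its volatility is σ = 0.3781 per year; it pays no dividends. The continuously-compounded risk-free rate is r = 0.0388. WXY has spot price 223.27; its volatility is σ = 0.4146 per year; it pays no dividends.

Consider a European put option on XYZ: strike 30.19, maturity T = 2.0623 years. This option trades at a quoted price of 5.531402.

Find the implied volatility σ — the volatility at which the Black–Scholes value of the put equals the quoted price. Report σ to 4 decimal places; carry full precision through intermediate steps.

At σ = 0.3457 the Black–Scholes value reproduces the quote:
σ√T = 0.3457·√2.0623 = 0.496450
d₁ = (ln(S/K) + (r+σ²/2)T) / (σ√T) = (ln(27.7/30.19) + (0.0388+0.3457²/2)·2.0623) / 0.496450 = (-0.086078 + 0.203248) / 0.496450 = 0.236016
d₂ = d₁ − σ√T = 0.236016 − 0.496450 = -0.260434
e^{−rT} = 0.923100
N(−d₁) = 0.406710,  N(−d₂) = 0.602735
V = K·e^{−rT}·N(−d₂) − S·N(−d₁) = 16.797272 − 11.265870 = 5.531402 (equal to the quote); since ∂V/∂σ > 0 for all σ, the implied volatility is unique

sigma = 0.3457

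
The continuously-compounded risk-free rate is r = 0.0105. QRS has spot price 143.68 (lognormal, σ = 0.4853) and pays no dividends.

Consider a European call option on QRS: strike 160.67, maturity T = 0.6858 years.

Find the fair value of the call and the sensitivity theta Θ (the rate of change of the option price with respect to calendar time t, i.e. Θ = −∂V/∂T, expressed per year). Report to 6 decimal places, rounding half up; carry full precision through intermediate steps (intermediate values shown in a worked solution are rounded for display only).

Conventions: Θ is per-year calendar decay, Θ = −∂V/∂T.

σ√T = 0.4853·√0.6858 = 0.401892
d₁ = (ln(S/K) + (r+σ²/2)T) / (σ√T) = (ln(143.68/160.67) + (0.0105+0.4853²/2)·0.6858) / 0.401892 = (-0.111764 + 0.087959) / 0.401892 = -0.059231
d₂ = d₁ − σ√T = -0.059231 − 0.401892 = -0.461123
e^{−rT} = 0.992825
N(d₁) = 0.476384,  N(d₂) = 0.322355
Call price V = S·N(d₁) − K·e^{−rT}·N(d₂) = 68.446840 − 51.421187 = 17.025653
φ(d₁) = (1/√(2π))·e^{−d₁²/2} = 0.398243
Θ = −S·φ(d₁)·σ/(2√T) − r·K·e^{−rT}·N(d₂) = −16.765871 − 0.539922 = -17.305793

price = 17.025653
Θ = -17.305793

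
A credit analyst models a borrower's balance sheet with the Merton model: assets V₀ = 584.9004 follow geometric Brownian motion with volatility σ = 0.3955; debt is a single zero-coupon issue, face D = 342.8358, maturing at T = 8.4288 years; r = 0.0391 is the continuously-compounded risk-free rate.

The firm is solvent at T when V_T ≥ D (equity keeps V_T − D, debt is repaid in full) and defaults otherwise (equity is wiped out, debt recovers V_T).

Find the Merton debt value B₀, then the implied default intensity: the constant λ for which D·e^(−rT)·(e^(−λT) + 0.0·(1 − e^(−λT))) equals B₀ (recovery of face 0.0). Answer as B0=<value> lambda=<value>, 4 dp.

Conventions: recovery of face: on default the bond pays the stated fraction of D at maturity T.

Work the structural quantities from V₀ = 584.9004 against face 342.8358:
d₁ = [ln(V₀/D) + (r + σ²/2)T] / (σ√T)
   = [ln(584.9004/342.8358) + (0.0391 + 0.5·0.3955²)·8.4288] / (0.3955·√8.4288)
   = [0.534190 + 0.988784] / 1.148231 = 1.326365
d₂ = d₁ − σ√T = 1.326365 − 1.148231 = 0.178134
N(d₁) = 0.907641,  N(d₂) = 0.570691,  e^(−rT) = 0.719236
E₀ = V₀·N(d₁) − D·e^(−rT)·N(d₂)
   = 584.9004·0.907641 − 342.8358·0.719236·0.570691 = 390.158481
B₀ = V₀ − E₀ = 584.9004 − 390.158481 = 194.741919
e^(−λT) = (B₀·e^(rT)/D − 0)/(1 − 0) = (194.7419·1.390365/342.8358 − 0)/1 = 0.78977243
λ = −ln(0.78977243)/8.4288 = 0.028000

B0=194.7419 lambda=0.0280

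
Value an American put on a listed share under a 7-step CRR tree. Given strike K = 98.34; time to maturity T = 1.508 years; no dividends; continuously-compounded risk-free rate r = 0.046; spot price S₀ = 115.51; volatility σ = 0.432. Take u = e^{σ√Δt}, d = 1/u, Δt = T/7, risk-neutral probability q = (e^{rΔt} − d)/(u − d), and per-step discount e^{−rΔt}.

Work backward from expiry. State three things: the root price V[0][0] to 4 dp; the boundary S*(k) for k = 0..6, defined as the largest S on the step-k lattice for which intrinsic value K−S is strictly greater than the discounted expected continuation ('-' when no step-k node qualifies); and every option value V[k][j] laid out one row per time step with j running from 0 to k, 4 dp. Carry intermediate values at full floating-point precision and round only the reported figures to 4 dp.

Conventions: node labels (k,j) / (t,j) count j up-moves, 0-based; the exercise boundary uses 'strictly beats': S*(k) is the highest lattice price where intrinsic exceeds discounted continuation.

price = 12.2011
boundary = - - - - 51.7963 63.2964 77.3498
tree:
12.2011
17.9736 6.0694
25.6947 9.8068 2.0612
35.3930 15.5020 3.7105 0.2793
46.5437 23.7966 6.6488 0.5370 0.0000
55.9544 35.0436 11.8503 1.0325 0.0000 0.0000
63.6553 46.5437 20.9902 1.9851 0.0000 0.0000 0.0000
69.9570 55.9544 35.0436 3.8166 0.0000 0.0000 0.0000 0.0000

Δt=0.21543, u=1.22203, d=0.81831, q=0.47471, disc=e^(-rΔt)=0.99014
k=7 terminal: V=max(K-S,0) → 69.9570 55.9544 35.0436 3.8166 0.0000 0.0000 0.0000 0.0000
k=6: j=0 S=34.6847 intr=63.6553 cont=62.6856 V=63.6553[EX]; j=1 S=51.7963 intr=46.5437 cont=45.5740 V=46.5437[EX]; j=2 S=77.3498 intr=20.9902 cont=20.0205 V=20.9902[EX]; j=3 S=115.5100 intr=0.0000 cont=1.9851 V=1.9851[hold]; j=4 S=172.4964 intr=0.0000 cont=0.0000 V=0.0000[hold]; j=5 S=257.5969 intr=0.0000 cont=0.0000 V=0.0000[hold]; j=6 S=384.6814 intr=0.0000 cont=0.0000 V=0.0000[hold]  S*(6)=77.3498
k=5: j=0 S=42.3856 intr=55.9544 cont=54.9847 V=55.9544[EX]; j=1 S=63.2964 intr=35.0436 cont=34.0739 V=35.0436[EX]; j=2 S=94.5234 intr=3.8166 cont=11.8503 V=11.8503[hold]; j=3 S=141.1562 intr=0.0000 cont=1.0325 V=1.0325[hold]; j=4 S=210.7950 intr=0.0000 cont=0.0000 V=0.0000[hold]; j=5 S=314.7900 intr=0.0000 cont=0.0000 V=0.0000[hold]  S*(5)=63.2964
k=4: j=0 S=51.7963 intr=46.5437 cont=45.5740 V=46.5437[EX]; j=1 S=77.3498 intr=20.9902 cont=23.7966 V=23.7966[hold]; j=2 S=115.5100 intr=0.0000 cont=6.6488 V=6.6488[hold]; j=3 S=172.4964 intr=0.0000 cont=0.5370 V=0.5370[hold]; j=4 S=257.5969 intr=0.0000 cont=0.0000 V=0.0000[hold]  S*(4)=51.7963
k=3: j=0 S=63.2964 intr=35.0436 cont=35.3930 V=35.3930[hold]; j=1 S=94.5234 intr=3.8166 cont=15.5020 V=15.5020[hold]; j=2 S=141.1562 intr=0.0000 cont=3.7105 V=3.7105[hold]; j=3 S=210.7950 intr=0.0000 cont=0.2793 V=0.2793[hold]  S*(3)=-
k=2: j=0 S=77.3498 intr=20.9902 cont=25.6947 V=25.6947[hold]; j=1 S=115.5100 intr=0.0000 cont=9.8068 V=9.8068[hold]; j=2 S=172.4964 intr=0.0000 cont=2.0612 V=2.0612[hold]  S*(2)=-
k=1: j=0 S=94.5234 intr=3.8166 cont=17.9736 V=17.9736[hold]; j=1 S=141.1562 intr=0.0000 cont=6.0694 V=6.0694[hold]  S*(1)=-
k=0: j=0 S=115.5100 intr=0.0000 cont=12.2011 V=12.2011[hold]  S*(0)=-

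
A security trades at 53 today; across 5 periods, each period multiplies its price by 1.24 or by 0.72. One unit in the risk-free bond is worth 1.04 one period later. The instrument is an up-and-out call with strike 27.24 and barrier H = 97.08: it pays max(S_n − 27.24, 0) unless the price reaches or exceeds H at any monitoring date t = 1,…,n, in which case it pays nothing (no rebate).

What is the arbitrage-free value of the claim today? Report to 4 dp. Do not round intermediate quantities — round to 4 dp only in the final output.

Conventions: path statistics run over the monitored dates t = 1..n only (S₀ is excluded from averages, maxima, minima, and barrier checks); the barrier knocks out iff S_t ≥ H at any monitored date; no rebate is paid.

No-arbitrage gives p* = (R−d)/(u−d) = 0.6154: enumerate every path, weight its payoff by its p*-probability, and discount by R^5.
Enumerate all 2^5 = 32 price paths (U = up ×1.24, D = down ×0.72); each path with k up-moves has probability p*^k·(1−p*)^(5−k).
DDDDD: M=38.1600, payoff=0.0000, prob=0.008417
UDDDD: M=65.7200, payoff=0.0000, prob=0.013466
DUDDD: M=47.3184, payoff=0.0000, prob=0.013466
UUDDD: M=81.4928, payoff=3.1770, prob=0.021546
DDUDD: M=38.1600, payoff=0.0000, prob=0.013466
UDUDD: M=65.7200, payoff=3.1770, prob=0.021546
DUUDD: M=58.6748, payoff=3.1770, prob=0.021546
UUUDD: M=101.0511, payoff=0.0000, prob=0.034474
DDDUD: M=38.1600, payoff=0.0000, prob=0.013466
UDDUD: M=65.7200, payoff=3.1770, prob=0.021546
DUDUD: M=47.3184, payoff=3.1770, prob=0.021546
UUDUD: M=81.4928, payoff=25.1449, prob=0.034474
DDUUD: M=42.2459, payoff=3.1770, prob=0.021546
UDUUD: M=72.7568, payoff=25.1449, prob=0.034474
DUUUD: M=72.7568, payoff=25.1449, prob=0.034474
UUUUD: M=125.3033, payoff=0.0000, prob=0.055159
DDDDU: M=38.1600, payoff=0.0000, prob=0.013466
UDDDU: M=65.7200, payoff=3.1770, prob=0.021546
DUDDU: M=47.3184, payoff=3.1770, prob=0.021546
UUDDU: M=81.4928, payoff=25.1449, prob=0.034474
DDUDU: M=38.1600, payoff=3.1770, prob=0.021546
UDUDU: M=65.7200, payoff=25.1449, prob=0.034474
DUUDU: M=58.6748, payoff=25.1449, prob=0.034474
UUUDU: M=101.0511, payoff=0.0000, prob=0.055159
DDDUU: M=38.1600, payoff=3.1770, prob=0.021546
UDDUU: M=65.7200, payoff=25.1449, prob=0.034474
DUDUU: M=52.3849, payoff=25.1449, prob=0.034474
UUDUU: M=90.2184, payoff=62.9784, prob=0.055159
DDUUU: M=52.3849, payoff=25.1449, prob=0.034474
UDUUU: M=90.2184, payoff=62.9784, prob=0.055159
DUUUU: M=90.2184, payoff=62.9784, prob=0.055159
UUUUU: M=155.3761, payoff=0.0000, prob=0.088254
Price = Σ prob·payoff / R^5 = 18.907559 / 1.216653 = 15.5406

price = 15.5406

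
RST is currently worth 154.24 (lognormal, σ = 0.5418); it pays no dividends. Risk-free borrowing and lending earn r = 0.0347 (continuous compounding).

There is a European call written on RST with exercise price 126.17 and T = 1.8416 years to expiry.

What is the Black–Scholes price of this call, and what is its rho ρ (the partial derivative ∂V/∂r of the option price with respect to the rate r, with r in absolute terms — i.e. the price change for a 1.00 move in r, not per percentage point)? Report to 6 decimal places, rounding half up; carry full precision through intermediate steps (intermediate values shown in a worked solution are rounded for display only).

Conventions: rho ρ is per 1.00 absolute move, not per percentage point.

σ√T = 0.5418·√1.8416 = 0.735253
d₁ = (ln(S/K) + (r+σ²/2)T) / (σ√T) = (ln(154.24/126.17) + (0.0347+0.5418²/2)·1.8416) / 0.735253 = (0.200880 + 0.334202) / 0.735253 = 0.727752
d₂ = d₁ − σ√T = 0.727752 − 0.735253 = -0.007501
e^{−rT} = 0.938096
N(d₁) = 0.766617,  N(d₂) = 0.497008
Call price V = S·N(d₁) − K·e^{−rT}·N(d₂) = 118.243038 − 58.825570 = 59.417468
ρ = K·T·e^{−rT}·N(d₂) = 108.333170

price = 59.417468
ρ = 108.333170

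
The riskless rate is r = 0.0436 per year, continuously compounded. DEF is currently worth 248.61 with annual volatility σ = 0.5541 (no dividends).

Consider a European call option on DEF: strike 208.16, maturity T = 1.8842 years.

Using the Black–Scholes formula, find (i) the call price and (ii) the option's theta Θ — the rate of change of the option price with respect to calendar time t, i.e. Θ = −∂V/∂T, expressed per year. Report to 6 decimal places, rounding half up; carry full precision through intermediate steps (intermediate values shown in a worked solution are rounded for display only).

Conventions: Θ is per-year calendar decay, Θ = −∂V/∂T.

price = 97.229875
Θ = -19.478139

σ√T = 0.5541·√1.8842 = 0.760592
d₁ = (ln(S/K) + (r+σ²/2)T) / (σ√T) = (ln(248.61/208.16) + (0.0436+0.5541²/2)·1.8842) / 0.760592 = (0.177578 + 0.371401) / 0.760592 = 0.721779
d₂ = d₁ − σ√T = 0.721779 − 0.760592 = -0.038812
e^{−rT} = 0.921133
N(d₁) = 0.764785,  N(d₂) = 0.484520
Call price V = S·N(d₁) − K·e^{−rT}·N(d₂) = 190.133180 − 92.903305 = 97.229875
φ(d₁) = (1/√(2π))·e^{−d₁²/2} = 0.307457
Θ = −S·φ(d₁)·σ/(2√T) − r·K·e^{−rT}·N(d₂) = −15.427555 − 4.050584 = -19.478139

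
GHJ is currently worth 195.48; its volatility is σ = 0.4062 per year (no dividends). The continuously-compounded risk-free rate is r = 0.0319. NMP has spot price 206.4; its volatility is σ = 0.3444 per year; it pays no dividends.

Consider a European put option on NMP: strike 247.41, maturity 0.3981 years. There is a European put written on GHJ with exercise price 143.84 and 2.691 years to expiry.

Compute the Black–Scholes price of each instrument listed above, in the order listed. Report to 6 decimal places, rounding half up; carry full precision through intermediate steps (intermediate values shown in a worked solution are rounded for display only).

[NMP put K=247.41]
σ√T = 0.3444·√0.3981 = 0.217300
d₁ = (ln(S/K) + (r+σ²/2)T) / (σ√T) = (ln(206.4/247.41) + (0.0319+0.3444²/2)·0.3981) / 0.217300 = (-0.181231 + 0.036309) / 0.217300 = -0.666921
d₂ = d₁ − σ√T = -0.666921 − 0.217300 = -0.884221
e^{−rT} = 0.987381
N(−d₁) = 0.747589,  N(−d₂) = 0.811712
price = K·e^{−rT}·N(−d₂) − S·N(−d₁) = 198.291328 − 154.302337 = 43.988991
[GHJ put K=143.84]
σ√T = 0.4062·√2.691 = 0.666341
d₁ = (ln(S/K) + (r+σ²/2)T) / (σ√T) = (ln(195.48/143.84) + (0.0319+0.4062²/2)·2.691) / 0.666341 = (0.306757 + 0.307848) / 0.666341 = 0.922357
d₂ = d₁ − σ√T = 0.922357 − 0.666341 = 0.256016
e^{−rT} = 0.917738
N(−d₁) = 0.178171,  N(−d₂) = 0.398969
price = K·e^{−rT}·N(−d₂) − S·N(−d₁) = 52.666932 − 34.828891 = 17.838041

price(NMP put K=247.41) = 43.988991
price(GHJ put K=143.84) = 17.838041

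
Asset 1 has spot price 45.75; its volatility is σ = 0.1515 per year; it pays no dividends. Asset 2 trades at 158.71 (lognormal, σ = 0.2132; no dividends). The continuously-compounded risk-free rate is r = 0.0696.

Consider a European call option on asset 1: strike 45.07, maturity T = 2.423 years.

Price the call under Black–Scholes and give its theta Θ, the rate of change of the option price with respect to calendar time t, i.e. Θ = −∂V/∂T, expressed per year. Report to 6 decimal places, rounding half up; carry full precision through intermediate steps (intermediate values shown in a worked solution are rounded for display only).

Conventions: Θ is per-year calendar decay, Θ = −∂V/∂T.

σ√T = 0.1515·√2.423 = 0.235825
d₁ = (ln(S/K) + (r+σ²/2)T) / (σ√T) = (ln(45.75/45.07) + (0.0696+0.1515²/2)·2.423) / 0.235825 = (0.014975 + 0.196447) / 0.235825 = 0.896523
d₂ = d₁ − σ√T = 0.896523 − 0.235825 = 0.660699
e^{−rT} = 0.844812
N(d₁) = 0.815013,  N(d₂) = 0.745597
Call price V = S·N(d₁) − K·e^{−rT}·N(d₂) = 37.286862 − 28.389130 = 8.897732
φ(d₁) = (1/√(2π))·e^{−d₁²/2} = 0.266917
Θ = −S·φ(d₁)·σ/(2√T) − r·K·e^{−rT}·N(d₂) = −0.594257 − 1.975883 = -2.570140

price = 8.897732
Θ = -2.570140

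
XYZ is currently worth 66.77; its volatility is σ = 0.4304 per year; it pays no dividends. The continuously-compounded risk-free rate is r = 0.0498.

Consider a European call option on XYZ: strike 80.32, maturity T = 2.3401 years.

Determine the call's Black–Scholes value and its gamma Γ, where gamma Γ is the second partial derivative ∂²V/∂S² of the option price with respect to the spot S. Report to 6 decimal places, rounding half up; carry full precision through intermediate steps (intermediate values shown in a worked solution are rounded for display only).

σ√T = 0.4304·√2.3401 = 0.658399
d₁ = (ln(S/K) + (r+σ²/2)T) / (σ√T) = (ln(66.77/80.32) + (0.0498+0.4304²/2)·2.3401) / 0.658399 = (-0.184765 + 0.333282) / 0.658399 = 0.225573
d₂ = d₁ − σ√T = 0.225573 − 0.658399 = -0.432826
e^{−rT} = 0.889997
N(d₁) = 0.589233,  N(d₂) = 0.332570
Call price V = S·N(d₁) − K·e^{−rT}·N(d₂) = 39.343102 − 23.773654 = 15.569448
φ(d₁) = (1/√(2π))·e^{−d₁²/2} = 0.388921
Γ = φ(d₁) / (S·σ·√T) = 0.008847

price = 15.569448
Γ = 0.008847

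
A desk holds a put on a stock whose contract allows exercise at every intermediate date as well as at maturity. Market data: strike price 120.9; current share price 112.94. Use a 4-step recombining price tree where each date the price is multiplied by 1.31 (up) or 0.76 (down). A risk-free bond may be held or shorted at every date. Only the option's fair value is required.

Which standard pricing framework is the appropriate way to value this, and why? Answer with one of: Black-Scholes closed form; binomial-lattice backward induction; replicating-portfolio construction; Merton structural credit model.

framework: binomial-lattice backward induction

Key observation: an American put (K = 120.9, S₀ = 112.94) on a 4-date tree has no closed form — the optimal stopping decision is embedded and must be resolved recursively from expiry.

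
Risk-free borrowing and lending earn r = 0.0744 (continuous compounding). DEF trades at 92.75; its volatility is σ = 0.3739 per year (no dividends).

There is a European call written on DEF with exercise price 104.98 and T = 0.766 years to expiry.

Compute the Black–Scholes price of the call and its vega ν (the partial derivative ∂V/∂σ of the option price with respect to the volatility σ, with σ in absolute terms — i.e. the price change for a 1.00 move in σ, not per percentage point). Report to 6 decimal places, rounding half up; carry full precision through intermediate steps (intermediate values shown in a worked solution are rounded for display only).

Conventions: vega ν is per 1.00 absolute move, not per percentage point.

σ√T = 0.3739·√0.766 = 0.327243
d₁ = (ln(S/K) + (r+σ²/2)T) / (σ√T) = (ln(92.75/104.98) + (0.0744+0.3739²/2)·0.766) / 0.327243 = (-0.123862 + 0.110534) / 0.327243 = -0.040728
d₂ = d₁ − σ√T = -0.040728 − 0.327243 = -0.367970
e^{−rT} = 0.944603
N(d₁) = 0.483756,  N(d₂) = 0.356448
Call price V = S·N(d₁) − K·e^{−rT}·N(d₂) = 44.868409 − 35.346928 = 9.521480
φ(d₁) = (1/√(2π))·e^{−d₁²/2} = 0.398612
ν = S·φ(d₁)·√T = 32.357739

price = 9.521480
ν = 32.357739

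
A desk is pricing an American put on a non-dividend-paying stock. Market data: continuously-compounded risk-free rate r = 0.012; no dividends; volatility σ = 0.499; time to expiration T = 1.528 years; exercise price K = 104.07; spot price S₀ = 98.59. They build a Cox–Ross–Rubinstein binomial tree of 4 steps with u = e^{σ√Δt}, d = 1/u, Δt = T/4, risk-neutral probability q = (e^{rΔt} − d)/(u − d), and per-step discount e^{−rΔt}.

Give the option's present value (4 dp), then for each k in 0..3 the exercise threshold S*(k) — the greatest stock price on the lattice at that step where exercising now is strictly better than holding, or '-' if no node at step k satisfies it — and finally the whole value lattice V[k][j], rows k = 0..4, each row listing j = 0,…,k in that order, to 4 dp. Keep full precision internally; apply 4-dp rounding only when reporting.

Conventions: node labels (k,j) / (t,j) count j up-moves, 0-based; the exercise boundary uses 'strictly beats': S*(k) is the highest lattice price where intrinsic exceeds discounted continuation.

price = 26.0106
boundary = - - 53.2046 72.4254
tree:
26.0106
37.0784 11.6665
50.8654 19.2602 1.7590
64.9853 31.6446 3.1048 0.0000
75.3579 50.8654 5.4800 0.0000 0.0000

Δt=0.38200  u=1.36126  d=0.73461  q=0.43083  discount=0.99543
step 4 (expiry): payoffs max(K−S,0) = 75.3579 50.8654 5.4800 0.0000 0.0000
step 3: (k=3,j=0): S=39.0847, K−S=64.9853, hold=64.5093 ⇒ V=64.9853 exercise | (k=3,j=1): S=72.4254, K−S=31.6446, hold=31.1686 ⇒ V=31.6446 exercise | (k=3,j=2): S=134.2069, K−S=0.0000, hold=3.1048 ⇒ V=3.1048 continue | (k=3,j=3): S=248.6902, K−S=0.0000, hold=0.0000 ⇒ V=0.0000 continue  boundary S*=72.4254
step 2: (k=2,j=0): S=53.2046, K−S=50.8654, hold=50.3895 ⇒ V=50.8654 exercise | (k=2,j=1): S=98.5900, K−S=5.4800, hold=19.2602 ⇒ V=19.2602 continue | (k=2,j=2): S=182.6908, K−S=0.0000, hold=1.7590 ⇒ V=1.7590 continue  boundary S*=53.2046
step 1: (k=1,j=0): S=72.4254, K−S=31.6446, hold=37.0784 ⇒ V=37.0784 continue | (k=1,j=1): S=134.2069, K−S=0.0000, hold=11.6665 ⇒ V=11.6665 continue  boundary S*=-
step 0: (k=0,j=0): S=98.5900, K−S=5.4800, hold=26.0106 ⇒ V=26.0106 continue  boundary S*=-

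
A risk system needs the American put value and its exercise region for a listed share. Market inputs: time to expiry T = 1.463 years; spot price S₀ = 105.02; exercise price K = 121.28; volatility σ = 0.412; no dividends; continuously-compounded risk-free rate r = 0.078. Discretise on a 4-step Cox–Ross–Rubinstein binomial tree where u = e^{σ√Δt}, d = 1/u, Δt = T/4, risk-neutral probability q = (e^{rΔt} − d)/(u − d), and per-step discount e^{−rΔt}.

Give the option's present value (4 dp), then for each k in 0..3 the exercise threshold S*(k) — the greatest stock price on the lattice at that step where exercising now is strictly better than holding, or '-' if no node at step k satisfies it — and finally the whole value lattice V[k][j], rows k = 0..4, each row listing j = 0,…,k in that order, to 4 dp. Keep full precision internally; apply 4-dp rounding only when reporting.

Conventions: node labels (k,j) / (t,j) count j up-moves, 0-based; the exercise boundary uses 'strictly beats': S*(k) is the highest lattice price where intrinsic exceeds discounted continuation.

price = 25.7058
boundary = - 81.8579 63.8041 81.8579
tree:
25.7058
39.4221 13.2419
57.4759 23.1682 3.9089
71.5478 39.4221 7.9724 0.0000
82.5163 57.4759 16.2600 0.0000 0.0000

Δt=0.36575  u=1.28296  d=0.77945  q=0.49550  discount=0.97187
step 4 (expiry): payoffs max(K−S,0) = 82.5163 57.4759 16.2600 0.0000 0.0000
step 3: (k=3,j=0): S=49.7322, K−S=71.5478, hold=68.1368 ⇒ V=71.5478 exercise | (k=3,j=1): S=81.8579, K−S=39.4221, hold=36.0111 ⇒ V=39.4221 exercise | (k=3,j=2): S=134.7360, K−S=0.0000, hold=7.9724 ⇒ V=7.9724 continue | (k=3,j=3): S=221.7720, K−S=0.0000, hold=0.0000 ⇒ V=0.0000 continue  boundary S*=81.8579
step 2: (k=2,j=0): S=63.8041, K−S=57.4759, hold=54.0648 ⇒ V=57.4759 exercise | (k=2,j=1): S=105.0200, K−S=16.2600, hold=23.1682 ⇒ V=23.1682 continue | (k=2,j=2): S=172.8603, K−S=0.0000, hold=3.9089 ⇒ V=3.9089 continue  boundary S*=63.8041
step 1: (k=1,j=0): S=81.8579, K−S=39.4221, hold=39.3378 ⇒ V=39.4221 exercise | (k=1,j=1): S=134.7360, K−S=0.0000, hold=13.2419 ⇒ V=13.2419 continue  boundary S*=81.8579
step 0: (k=0,j=0): S=105.0200, K−S=16.2600, hold=25.7058 ⇒ V=25.7058 continue  boundary S*=-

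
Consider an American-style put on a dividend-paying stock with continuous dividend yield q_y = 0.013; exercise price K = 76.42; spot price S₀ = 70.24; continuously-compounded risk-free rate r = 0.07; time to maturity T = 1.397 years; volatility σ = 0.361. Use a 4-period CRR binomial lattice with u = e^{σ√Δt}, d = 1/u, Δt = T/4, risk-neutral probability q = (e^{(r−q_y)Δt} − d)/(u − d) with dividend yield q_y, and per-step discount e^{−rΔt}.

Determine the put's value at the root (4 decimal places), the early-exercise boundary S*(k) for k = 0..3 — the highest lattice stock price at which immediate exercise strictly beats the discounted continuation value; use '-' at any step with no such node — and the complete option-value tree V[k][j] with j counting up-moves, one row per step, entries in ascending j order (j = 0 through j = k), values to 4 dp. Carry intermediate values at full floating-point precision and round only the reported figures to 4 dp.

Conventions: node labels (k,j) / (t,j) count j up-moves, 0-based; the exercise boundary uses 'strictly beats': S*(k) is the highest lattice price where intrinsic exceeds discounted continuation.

price = 13.1446
boundary = - - 45.8436 56.7455
tree:
13.1446
20.5007 6.2577
30.5764 11.1929 1.5090
39.3839 19.6745 3.0538 0.0000
46.4993 30.5764 6.1800 0.0000 0.0000

params: Δt=0.34925 u=1.23781 d=0.80788 q=0.49363 e^(-rΔt)=0.97585
t_4 payoffs: 46.4993 30.5764 6.1800 0.0000 0.0000
t_3: node(3,0) S=37.0361 payoff=39.3839 vs cont=37.7060 → 39.3839 [stop]  node(3,1) S=56.7455 payoff=19.6745 vs cont=18.0859 → 19.6745 [stop]  node(3,2) S=86.9436 payoff=0.0000 vs cont=3.0538 → 3.0538 [wait]  node(3,3) S=133.2121 payoff=0.0000 vs cont=0.0000 → 0.0000 [wait]  ⇒ S*(3)=56.7455
t_2: node(2,0) S=45.8436 payoff=30.5764 vs cont=28.9385 → 30.5764 [stop]  node(2,1) S=70.2400 payoff=6.1800 vs cont=11.1929 → 11.1929 [wait]  node(2,2) S=107.6194 payoff=0.0000 vs cont=1.5090 → 1.5090 [wait]  ⇒ S*(2)=45.8436
t_1: node(1,0) S=56.7455 payoff=19.6745 vs cont=20.5007 → 20.5007 [wait]  node(1,1) S=86.9436 payoff=0.0000 vs cont=6.2577 → 6.2577 [wait]  ⇒ S*(1)=-
t_0: node(0,0) S=70.2400 payoff=6.1800 vs cont=13.1446 → 13.1446 [wait]  ⇒ S*(0)=-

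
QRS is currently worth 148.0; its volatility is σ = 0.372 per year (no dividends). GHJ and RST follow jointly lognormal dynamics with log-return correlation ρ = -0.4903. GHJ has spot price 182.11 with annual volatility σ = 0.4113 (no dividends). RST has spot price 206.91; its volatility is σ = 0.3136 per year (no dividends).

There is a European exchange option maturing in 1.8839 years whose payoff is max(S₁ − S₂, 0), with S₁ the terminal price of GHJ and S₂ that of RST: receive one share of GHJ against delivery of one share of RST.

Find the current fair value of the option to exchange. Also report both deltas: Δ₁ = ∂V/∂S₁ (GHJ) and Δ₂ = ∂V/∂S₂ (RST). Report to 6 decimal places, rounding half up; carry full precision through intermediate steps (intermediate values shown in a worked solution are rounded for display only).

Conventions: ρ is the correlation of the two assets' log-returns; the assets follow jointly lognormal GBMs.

exchange price = 53.109156
Δ1 = 0.611249
Δ2 = -0.281308

σ_eff = √(σ₁² + σ₂² − 2ρσ₁σ₂) = √(0.4113² + 0.3136² − 2·-0.4903·0.4113·0.3136) = 0.627689
d₁ = (ln(S₁/S₂) + (q₂ − q₁ + σ_eff²/2)T) / (σ_eff√T) = (ln(182.11/206.91) + (0.0 − 0.0 + 0.196997)·1.8839) / 0.861537 = 0.282576
d₂ = d₁ − σ_eff√T = 0.282576 − 0.861537 = -0.578961
N(d₁) = 0.611249,  N(d₂) = 0.281308
V = S₁·e^{−q₁T}·N(d₁) − S₂·e^{−q₂T}·N(d₂) = 111.314574 − 58.205418 = 53.109156
Key observation: r never enters — measured in units of RST, the claim is a call on S₁/S₂ struck at 1, so only the dividend yields and σ_eff matter.
Δ₁ = e^{−q₁T}·N(d₁) = 0.611249;  Δ₂ = −e^{−q₂T}·N(d₂) = -0.281308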